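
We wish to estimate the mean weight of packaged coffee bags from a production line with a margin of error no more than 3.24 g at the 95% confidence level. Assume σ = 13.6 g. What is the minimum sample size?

68

For a mean, the margin of error is E = z·σ/√n, so n = (zσ/E)².
At 95% confidence, z = 1.960.
n = (1.960 × 13.6 / 3.24)² = 67.69
Round up: n = 68.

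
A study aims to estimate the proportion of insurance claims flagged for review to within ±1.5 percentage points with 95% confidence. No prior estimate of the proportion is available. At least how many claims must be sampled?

For a proportion with margin E = 0.015 at 95% confidence, z = 1.960.
With no prior estimate, use p = 0.5, which maximizes p(1−p) at 0.25.
n = 0.25 × (z/E)² = 0.25 × (1.960/0.015)² = 4268.44
Round up: n = 4269.

4269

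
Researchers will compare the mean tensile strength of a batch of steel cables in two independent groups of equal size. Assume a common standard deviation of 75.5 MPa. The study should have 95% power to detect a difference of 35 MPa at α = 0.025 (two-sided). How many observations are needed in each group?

141 per group

For two equal groups, n per group = 2·((z_{α/2} + z_β)·σ/δ)².
z_{α/2} = 2.241; z_β = 1.645 (power 95%).
n = 2 × (3.886 × 75.5 / 35)² = 2 × 70.27 = 140.54
Round up: n = 141 per group.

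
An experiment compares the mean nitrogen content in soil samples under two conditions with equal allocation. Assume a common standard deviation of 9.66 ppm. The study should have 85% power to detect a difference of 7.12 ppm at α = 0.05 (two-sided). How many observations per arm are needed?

For two equal groups, n per group = 2·((z_{α/2} + z_β)·σ/δ)².
z_{α/2} = 1.960; z_β = 1.036 (power 85%).
n = 2 × (2.996 × 9.66 / 7.12)² = 2 × 16.52 = 33.04
Round up: n = 34 per group.

34 per group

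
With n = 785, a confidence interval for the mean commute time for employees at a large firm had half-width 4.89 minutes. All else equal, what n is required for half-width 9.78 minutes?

Margin of error scales as 1/√n, so n₂ = n₁·(E₁/E₂)².
n₂ = 785 × (4.89/9.78)² = 785 × 0.25 = 196.25
Round up: n₂ = 197.

197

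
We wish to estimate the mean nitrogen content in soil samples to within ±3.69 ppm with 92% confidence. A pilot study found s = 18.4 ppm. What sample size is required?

77

For a mean, the margin of error is E = z·σ/√n, so n = (zσ/E)².
At 92% confidence, z = 1.751.
n = (1.751 × 18.4 / 3.69)² = 76.24
Round up: n = 77.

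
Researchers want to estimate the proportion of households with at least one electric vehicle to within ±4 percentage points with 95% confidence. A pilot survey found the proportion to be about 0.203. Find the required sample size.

n = 389

For a proportion with margin E = 0.04 at 95% confidence, z = 1.960.
n = p̂(1−p̂)(z/E)² = 0.203 × 0.797 × (1.960/0.04)² = 388.46
Round up: n = 389.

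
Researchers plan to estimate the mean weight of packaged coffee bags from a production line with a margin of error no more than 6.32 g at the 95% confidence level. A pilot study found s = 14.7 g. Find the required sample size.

For a mean, the margin of error is E = z·σ/√n, so n = (zσ/E)².
At 95% confidence, z = 1.960.
n = (1.960 × 14.7 / 6.32)² = 20.78
Round up: n = 21.

n = 21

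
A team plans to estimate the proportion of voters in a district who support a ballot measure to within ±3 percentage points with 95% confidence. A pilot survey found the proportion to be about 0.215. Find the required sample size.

For a proportion with margin E = 0.03 at 95% confidence, z = 1.960.
n = p̂(1−p̂)(z/E)² = 0.215 × 0.785 × (1.960/0.03)² = 720.41
Round up: n = 721.

721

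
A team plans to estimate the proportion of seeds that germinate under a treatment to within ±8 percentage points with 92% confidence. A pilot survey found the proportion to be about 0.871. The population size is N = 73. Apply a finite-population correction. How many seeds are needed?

For a proportion with margin E = 0.08 at 92% confidence, z = 1.751.
n = p̂(1−p̂)(z/E)² = 0.871 × 0.129 × (1.751/0.08)² = 53.83 — call this n₀.
Finite-population correction with N = 73: n = n₀ / (1 + (n₀−1)/N) = 53.83 / 1.724 = 31.22
Round up: n = 32.

32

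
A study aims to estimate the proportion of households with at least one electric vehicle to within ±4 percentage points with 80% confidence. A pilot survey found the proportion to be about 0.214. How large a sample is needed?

173

For a proportion with margin E = 0.04 at 80% confidence, z = 1.282.
n = p̂(1−p̂)(z/E)² = 0.214 × 0.786 × (1.282/0.04)² = 172.78
Round up: n = 173.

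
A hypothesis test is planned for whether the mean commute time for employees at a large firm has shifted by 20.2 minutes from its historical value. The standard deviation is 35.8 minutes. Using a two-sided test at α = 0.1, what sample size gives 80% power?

For a one-sample z-test, n = ((z_{α/2} + z_β)·σ/δ)².
z_{α/2} = 1.645 (two-sided α = 0.1); z_β = 0.842 (power 80% → β = 0.2).
n = (2.487 × 35.8 / 20.2)² = 19.43
Round up: n = 20.

n = 20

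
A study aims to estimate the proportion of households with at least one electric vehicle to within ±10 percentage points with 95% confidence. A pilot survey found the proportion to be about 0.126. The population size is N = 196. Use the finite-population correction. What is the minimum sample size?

For a proportion with margin E = 0.1 at 95% confidence, z = 1.960.
n = p̂(1−p̂)(z/E)² = 0.126 × 0.874 × (1.960/0.1)² = 42.31 — call this n₀.
Finite-population correction with N = 196: n = n₀ / (1 + (n₀−1)/N) = 42.31 / 1.211 = 34.94
Round up: n = 35.

35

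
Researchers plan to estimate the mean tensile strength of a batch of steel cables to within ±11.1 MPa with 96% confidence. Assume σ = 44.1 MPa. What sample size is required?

For a mean, the margin of error is E = z·σ/√n, so n = (zσ/E)².
At 96% confidence, z = 2.054.
n = (2.054 × 44.1 / 11.1)² = 66.59
Round up: n = 67.

67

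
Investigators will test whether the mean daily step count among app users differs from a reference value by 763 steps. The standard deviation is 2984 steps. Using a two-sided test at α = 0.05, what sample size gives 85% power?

For a one-sample z-test, n = ((z_{α/2} + z_β)·σ/δ)².
z_{α/2} = 1.960 (two-sided α = 0.05); z_β = 1.036 (power 85% → β = 0.15).
n = (2.996 × 2984 / 763)² = 137.29
Round up: n = 138.

n = 138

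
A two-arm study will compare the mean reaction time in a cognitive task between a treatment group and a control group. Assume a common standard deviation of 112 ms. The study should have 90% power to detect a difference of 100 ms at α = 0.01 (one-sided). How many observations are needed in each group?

For two equal groups, n per group = 2·((z_α + z_β)·σ/δ)².
z_α = 2.326; z_β = 1.282 (power 90%).
n = 2 × (3.608 × 112 / 100)² = 2 × 16.33 = 32.66
Round up: n = 33 per group.

33 per group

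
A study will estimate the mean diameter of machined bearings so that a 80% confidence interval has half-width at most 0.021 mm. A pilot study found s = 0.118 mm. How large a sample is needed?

For a mean, the margin of error is E = z·σ/√n, so n = (zσ/E)².
At 80% confidence, z = 1.282.
n = (1.282 × 0.118 / 0.021)² = 51.89
Round up: n = 52.

52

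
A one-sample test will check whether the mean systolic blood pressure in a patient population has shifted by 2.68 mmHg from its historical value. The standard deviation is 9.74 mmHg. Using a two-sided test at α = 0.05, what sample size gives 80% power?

For a one-sample z-test, n = ((z_{α/2} + z_β)·σ/δ)².
z_{α/2} = 1.960 (two-sided α = 0.05); z_β = 0.842 (power 80% → β = 0.2).
n = (2.802 × 9.74 / 2.68)² = 103.70
Round up: n = 104.

104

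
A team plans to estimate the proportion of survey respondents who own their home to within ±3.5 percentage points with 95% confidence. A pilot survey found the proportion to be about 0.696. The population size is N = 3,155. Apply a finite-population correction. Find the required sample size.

For a proportion with margin E = 0.035 at 95% confidence, z = 1.960.
n = p̂(1−p̂)(z/E)² = 0.696 × 0.304 × (1.960/0.035)² = 663.53 — call this n₀.
Finite-population correction with N = 3,155: n = n₀ / (1 + (n₀−1)/N) = 663.53 / 1.21 = 548.37
Round up: n = 549.

549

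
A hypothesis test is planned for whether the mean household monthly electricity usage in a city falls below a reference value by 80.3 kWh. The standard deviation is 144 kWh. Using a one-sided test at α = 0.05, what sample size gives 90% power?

28

For a one-sample z-test, n = ((z_α + z_β)·σ/δ)².
z_α = 1.645 (one-sided α = 0.05); z_β = 1.282 (power 90% → β = 0.1).
n = (2.927 × 144 / 80.3)² = 27.55
Round up: n = 28.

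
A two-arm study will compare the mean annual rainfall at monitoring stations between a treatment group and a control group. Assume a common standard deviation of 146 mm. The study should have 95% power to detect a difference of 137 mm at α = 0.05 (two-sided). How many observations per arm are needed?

For two equal groups, n per group = 2·((z_{α/2} + z_β)·σ/δ)².
z_{α/2} = 1.960; z_β = 1.645 (power 95%).
n = 2 × (3.605 × 146 / 137)² = 2 × 14.76 = 29.52
Round up: n = 30 per group.

30 per group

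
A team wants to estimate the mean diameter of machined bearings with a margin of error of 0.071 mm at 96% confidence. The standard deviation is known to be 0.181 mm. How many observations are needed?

28

For a mean, the margin of error is E = z·σ/√n, so n = (zσ/E)².
At 96% confidence, z = 2.054.
n = (2.054 × 0.181 / 0.071)² = 27.42
Round up: n = 28.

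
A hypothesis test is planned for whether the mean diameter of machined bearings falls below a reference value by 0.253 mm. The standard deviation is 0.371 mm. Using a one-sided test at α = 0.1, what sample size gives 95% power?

For a one-sample z-test, n = ((z_α + z_β)·σ/δ)².
z_α = 1.282 (one-sided α = 0.1); z_β = 1.645 (power 95% → β = 0.05).
n = (2.927 × 0.371 / 0.253)² = 18.42
Round up: n = 19.

19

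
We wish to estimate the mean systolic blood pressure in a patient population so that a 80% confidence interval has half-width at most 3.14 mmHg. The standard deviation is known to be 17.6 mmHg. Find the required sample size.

For a mean, the margin of error is E = z·σ/√n, so n = (zσ/E)².
At 80% confidence, z = 1.282.
n = (1.282 × 17.6 / 3.14)² = 51.63
Round up: n = 52.

52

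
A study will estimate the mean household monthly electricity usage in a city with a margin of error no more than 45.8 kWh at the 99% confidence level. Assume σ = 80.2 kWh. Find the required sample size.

For a mean, the margin of error is E = z·σ/√n, so n = (zσ/E)².
At 99% confidence, z = 2.576.
n = (2.576 × 80.2 / 45.8)² = 20.35
Round up: n = 21.

n = 21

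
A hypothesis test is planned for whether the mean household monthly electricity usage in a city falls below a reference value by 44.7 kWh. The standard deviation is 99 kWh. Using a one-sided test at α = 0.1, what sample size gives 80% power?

For a one-sample z-test, n = ((z_α + z_β)·σ/δ)².
z_α = 1.282 (one-sided α = 0.1); z_β = 0.842 (power 80% → β = 0.2).
n = (2.124 × 99 / 44.7)² = 22.13
Round up: n = 23.

n = 23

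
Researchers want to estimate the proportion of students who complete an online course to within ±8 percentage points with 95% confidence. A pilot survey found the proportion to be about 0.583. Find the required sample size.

n = 146

For a proportion with margin E = 0.08 at 95% confidence, z = 1.960.
n = p̂(1−p̂)(z/E)² = 0.583 × 0.417 × (1.960/0.08)² = 145.93
Round up: n = 146.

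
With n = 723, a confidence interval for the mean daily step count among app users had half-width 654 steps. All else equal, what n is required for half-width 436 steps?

1627

Margin of error scales as 1/√n, so n₂ = n₁·(E₁/E₂)².
n₂ = 723 × (654/436)² = 723 × 2.25 = 1626.75
Round up: n₂ = 1627.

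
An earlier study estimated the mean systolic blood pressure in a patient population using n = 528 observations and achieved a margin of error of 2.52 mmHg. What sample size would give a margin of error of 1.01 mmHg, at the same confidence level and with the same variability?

n = 3287

Margin of error scales as 1/√n, so n₂ = n₁·(E₁/E₂)².
n₂ = 528 × (2.52/1.01)² = 528 × 6.225 = 3286.80
Round up: n₂ = 3287.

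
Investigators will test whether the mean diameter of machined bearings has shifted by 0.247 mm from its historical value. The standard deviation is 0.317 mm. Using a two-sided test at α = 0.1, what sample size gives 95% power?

18

For a one-sample z-test, n = ((z_{α/2} + z_β)·σ/δ)².
z_{α/2} = 1.645 (two-sided α = 0.1); z_β = 1.645 (power 95% → β = 0.05).
n = (3.290 × 0.317 / 0.247)² = 17.83
Round up: n = 18.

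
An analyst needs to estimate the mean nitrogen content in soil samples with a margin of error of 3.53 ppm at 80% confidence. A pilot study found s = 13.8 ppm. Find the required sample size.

26

For a mean, the margin of error is E = z·σ/√n, so n = (zσ/E)².
At 80% confidence, z = 1.282.
n = (1.282 × 13.8 / 3.53)² = 25.12
Round up: n = 26.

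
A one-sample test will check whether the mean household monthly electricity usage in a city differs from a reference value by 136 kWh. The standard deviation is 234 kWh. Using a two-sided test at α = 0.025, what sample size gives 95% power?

For a one-sample z-test, n = ((z_{α/2} + z_β)·σ/δ)².
z_{α/2} = 2.241 (two-sided α = 0.025); z_β = 1.645 (power 95% → β = 0.05).
n = (3.886 × 234 / 136)² = 44.71
Round up: n = 45.

n = 45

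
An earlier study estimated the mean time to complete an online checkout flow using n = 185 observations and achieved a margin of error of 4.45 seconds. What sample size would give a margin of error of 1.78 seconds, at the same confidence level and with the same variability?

1157

Margin of error scales as 1/√n, so n₂ = n₁·(E₁/E₂)².
n₂ = 185 × (4.45/1.78)² = 185 × 6.25 = 1156.25
Round up: n₂ = 1157.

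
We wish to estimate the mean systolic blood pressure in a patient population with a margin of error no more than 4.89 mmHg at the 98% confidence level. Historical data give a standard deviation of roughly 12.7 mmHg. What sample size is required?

For a mean, the margin of error is E = z·σ/√n, so n = (zσ/E)².
At 98% confidence, z = 2.326.
n = (2.326 × 12.7 / 4.89)² = 36.49
Round up: n = 37.

37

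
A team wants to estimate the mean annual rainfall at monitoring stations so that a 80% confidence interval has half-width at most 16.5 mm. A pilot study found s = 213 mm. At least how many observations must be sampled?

274

For a mean, the margin of error is E = z·σ/√n, so n = (zσ/E)².
At 80% confidence, z = 1.282.
n = (1.282 × 213 / 16.5)² = 273.88
Round up: n = 274.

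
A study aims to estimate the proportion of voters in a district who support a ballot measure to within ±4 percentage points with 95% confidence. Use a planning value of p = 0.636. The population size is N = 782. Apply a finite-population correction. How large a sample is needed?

326

For a proportion with margin E = 0.04 at 95% confidence, z = 1.960.
n = p̂(1−p̂)(z/E)² = 0.636 × 0.364 × (1.960/0.04)² = 555.84 — call this n₀.
Finite-population correction with N = 782: n = n₀ / (1 + (n₀−1)/N) = 555.84 / 1.71 = 325.05
Round up: n = 326.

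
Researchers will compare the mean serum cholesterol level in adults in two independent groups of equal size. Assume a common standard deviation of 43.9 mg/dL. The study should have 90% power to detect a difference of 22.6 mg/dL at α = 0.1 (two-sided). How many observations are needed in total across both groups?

For two equal groups, n per group = 2·((z_{α/2} + z_β)·σ/δ)².
z_{α/2} = 1.645; z_β = 1.282 (power 90%).
n = 2 × (2.927 × 43.9 / 22.6)² = 2 × 32.33 = 64.66
Round up: n = 65 per group.
Total across both groups: 2 × 65 = 130.

130 total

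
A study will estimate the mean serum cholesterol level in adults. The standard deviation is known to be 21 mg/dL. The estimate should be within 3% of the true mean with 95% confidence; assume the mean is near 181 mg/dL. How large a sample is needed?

For a mean, the margin of error is E = z·σ/√n, so n = (zσ/E)².
At 95% confidence, z = 1.960.
E = 3% of 181 = 5.43 mg/dL.
n = (1.960 × 21 / 5.43)² = 57.46
Round up: n = 58.

n = 58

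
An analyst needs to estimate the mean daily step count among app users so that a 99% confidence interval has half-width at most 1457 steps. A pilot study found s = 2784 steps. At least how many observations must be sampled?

25

For a mean, the margin of error is E = z·σ/√n, so n = (zσ/E)².
At 99% confidence, z = 2.576.
n = (2.576 × 2784 / 1457)² = 24.23
Round up: n = 25.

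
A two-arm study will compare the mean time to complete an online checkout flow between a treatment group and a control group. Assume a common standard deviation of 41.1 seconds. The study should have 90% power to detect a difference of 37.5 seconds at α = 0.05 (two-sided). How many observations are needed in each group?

26 per group

For two equal groups, n per group = 2·((z_{α/2} + z_β)·σ/δ)².
z_{α/2} = 1.960; z_β = 1.282 (power 90%).
n = 2 × (3.242 × 41.1 / 37.5)² = 2 × 12.63 = 25.26
Round up: n = 26 per group.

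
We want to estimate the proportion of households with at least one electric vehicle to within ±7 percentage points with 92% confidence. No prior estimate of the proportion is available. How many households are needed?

For a proportion with margin E = 0.07 at 92% confidence, z = 1.751.
With no prior estimate, use p = 0.5, which maximizes p(1−p) at 0.25.
n = 0.25 × (z/E)² = 0.25 × (1.751/0.07)² = 156.43
Round up: n = 157.

157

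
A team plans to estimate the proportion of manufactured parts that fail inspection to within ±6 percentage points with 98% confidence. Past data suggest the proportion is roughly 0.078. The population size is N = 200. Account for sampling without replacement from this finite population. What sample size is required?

n = 71

For a proportion with margin E = 0.06 at 98% confidence, z = 2.326.
n = p̂(1−p̂)(z/E)² = 0.078 × 0.922 × (2.326/0.06)² = 108.08 — call this n₀.
Finite-population correction with N = 200: n = n₀ / (1 + (n₀−1)/N) = 108.08 / 1.535 = 70.41
Round up: n = 71.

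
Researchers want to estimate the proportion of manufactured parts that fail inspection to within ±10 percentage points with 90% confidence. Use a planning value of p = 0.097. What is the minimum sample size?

n = 24

For a proportion with margin E = 0.1 at 90% confidence, z = 1.645.
n = p̂(1−p̂)(z/E)² = 0.097 × 0.903 × (1.645/0.1)² = 23.70
Round up: n = 24.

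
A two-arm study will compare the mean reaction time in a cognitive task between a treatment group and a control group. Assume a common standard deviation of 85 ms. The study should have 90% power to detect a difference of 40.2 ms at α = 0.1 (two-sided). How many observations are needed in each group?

77 per group

For two equal groups, n per group = 2·((z_{α/2} + z_β)·σ/δ)².
z_{α/2} = 1.645; z_β = 1.282 (power 90%).
n = 2 × (2.927 × 85 / 40.2)² = 2 × 38.30 = 76.60
Round up: n = 77 per group.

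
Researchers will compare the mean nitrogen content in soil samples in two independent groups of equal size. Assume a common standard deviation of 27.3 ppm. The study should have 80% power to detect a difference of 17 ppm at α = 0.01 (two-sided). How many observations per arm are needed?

For two equal groups, n per group = 2·((z_{α/2} + z_β)·σ/δ)².
z_{α/2} = 2.576; z_β = 0.842 (power 80%).
n = 2 × (3.418 × 27.3 / 17)² = 2 × 30.13 = 60.26
Round up: n = 61 per group.

61 per group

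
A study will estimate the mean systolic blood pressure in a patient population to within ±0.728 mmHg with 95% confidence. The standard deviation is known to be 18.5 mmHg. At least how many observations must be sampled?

2481

For a mean, the margin of error is E = z·σ/√n, so n = (zσ/E)².
At 95% confidence, z = 1.960.
n = (1.960 × 18.5 / 0.728)² = 2480.81
Round up: n = 2481.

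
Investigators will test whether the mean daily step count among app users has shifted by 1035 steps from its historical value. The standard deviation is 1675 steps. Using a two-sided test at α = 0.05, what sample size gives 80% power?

For a one-sample z-test, n = ((z_{α/2} + z_β)·σ/δ)².
z_{α/2} = 1.960 (two-sided α = 0.05); z_β = 0.842 (power 80% → β = 0.2).
n = (2.802 × 1675 / 1035)² = 20.56
Round up: n = 21.

21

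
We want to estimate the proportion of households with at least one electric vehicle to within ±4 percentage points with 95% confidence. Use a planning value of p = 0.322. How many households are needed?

For a proportion with margin E = 0.04 at 95% confidence, z = 1.960.
n = p̂(1−p̂)(z/E)² = 0.322 × 0.678 × (1.960/0.04)² = 524.18
Round up: n = 525.

n = 525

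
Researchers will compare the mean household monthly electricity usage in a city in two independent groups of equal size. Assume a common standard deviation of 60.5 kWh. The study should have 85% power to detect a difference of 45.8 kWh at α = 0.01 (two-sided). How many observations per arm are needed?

46 per group

For two equal groups, n per group = 2·((z_{α/2} + z_β)·σ/δ)².
z_{α/2} = 2.576; z_β = 1.036 (power 85%).
n = 2 × (3.612 × 60.5 / 45.8)² = 2 × 22.77 = 45.54
Round up: n = 46 per group.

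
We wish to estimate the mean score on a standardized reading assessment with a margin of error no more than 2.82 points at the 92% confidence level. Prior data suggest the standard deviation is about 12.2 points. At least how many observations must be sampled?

58

For a mean, the margin of error is E = z·σ/√n, so n = (zσ/E)².
At 92% confidence, z = 1.751.
n = (1.751 × 12.2 / 2.82)² = 57.38
Round up: n = 58.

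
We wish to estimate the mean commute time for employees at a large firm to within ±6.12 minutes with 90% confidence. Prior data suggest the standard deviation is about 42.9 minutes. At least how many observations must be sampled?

n = 133

For a mean, the margin of error is E = z·σ/√n, so n = (zσ/E)².
At 90% confidence, z = 1.645.
n = (1.645 × 42.9 / 6.12)² = 132.97
Round up: n = 133.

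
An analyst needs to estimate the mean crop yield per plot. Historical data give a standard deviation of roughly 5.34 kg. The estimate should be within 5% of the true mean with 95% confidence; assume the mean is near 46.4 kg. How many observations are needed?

21

For a mean, the margin of error is E = z·σ/√n, so n = (zσ/E)².
At 95% confidence, z = 1.960.
E = 5% of 46.4 = 2.32 kg.
n = (1.960 × 5.34 / 2.32)² = 20.35
Round up: n = 21.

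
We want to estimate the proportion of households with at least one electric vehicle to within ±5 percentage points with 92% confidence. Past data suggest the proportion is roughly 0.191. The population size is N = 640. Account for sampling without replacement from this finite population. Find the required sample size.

147

For a proportion with margin E = 0.05 at 92% confidence, z = 1.751.
n = p̂(1−p̂)(z/E)² = 0.191 × 0.809 × (1.751/0.05)² = 189.50 — call this n₀.
Finite-population correction with N = 640: n = n₀ / (1 + (n₀−1)/N) = 189.50 / 1.295 = 146.33
Round up: n = 147.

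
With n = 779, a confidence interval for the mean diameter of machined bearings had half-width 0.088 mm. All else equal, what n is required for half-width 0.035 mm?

4925

Margin of error scales as 1/√n, so n₂ = n₁·(E₁/E₂)².
n₂ = 779 × (0.088/0.035)² = 779 × 6.322 = 4924.84
Round up: n₂ = 4925.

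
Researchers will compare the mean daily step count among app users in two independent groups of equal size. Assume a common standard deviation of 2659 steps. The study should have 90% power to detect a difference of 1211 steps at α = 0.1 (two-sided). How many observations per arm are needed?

For two equal groups, n per group = 2·((z_{α/2} + z_β)·σ/δ)².
z_{α/2} = 1.645; z_β = 1.282 (power 90%).
n = 2 × (2.927 × 2659 / 1211)² = 2 × 41.30 = 82.60
Round up: n = 83 per group.

83 per group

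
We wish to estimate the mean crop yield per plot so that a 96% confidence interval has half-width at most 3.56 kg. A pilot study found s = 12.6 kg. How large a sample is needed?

For a mean, the margin of error is E = z·σ/√n, so n = (zσ/E)².
At 96% confidence, z = 2.054.
n = (2.054 × 12.6 / 3.56)² = 52.85
Round up: n = 53.

53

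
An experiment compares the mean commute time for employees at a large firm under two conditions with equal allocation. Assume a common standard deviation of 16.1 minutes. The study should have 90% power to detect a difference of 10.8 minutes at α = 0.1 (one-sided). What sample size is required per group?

30 per group

For two equal groups, n per group = 2·((z_α + z_β)·σ/δ)².
z_α = 1.282; z_β = 1.282 (power 90%).
n = 2 × (2.564 × 16.1 / 10.8)² = 2 × 14.61 = 29.22
Round up: n = 30 per group.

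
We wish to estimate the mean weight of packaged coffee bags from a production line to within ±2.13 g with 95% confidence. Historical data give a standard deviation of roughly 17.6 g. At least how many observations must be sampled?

n = 263

For a mean, the margin of error is E = z·σ/√n, so n = (zσ/E)².
At 95% confidence, z = 1.960.
n = (1.960 × 17.6 / 2.13)² = 262.29
Round up: n = 263.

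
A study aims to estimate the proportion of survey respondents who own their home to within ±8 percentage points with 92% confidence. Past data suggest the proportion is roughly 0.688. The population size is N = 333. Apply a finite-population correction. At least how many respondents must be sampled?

For a proportion with margin E = 0.08 at 92% confidence, z = 1.751.
n = p̂(1−p̂)(z/E)² = 0.688 × 0.312 × (1.751/0.08)² = 102.83 — call this n₀.
Finite-population correction with N = 333: n = n₀ / (1 + (n₀−1)/N) = 102.83 / 1.306 = 78.74
Round up: n = 79.

79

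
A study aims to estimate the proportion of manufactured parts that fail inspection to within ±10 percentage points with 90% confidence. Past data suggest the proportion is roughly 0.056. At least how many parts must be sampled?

15

For a proportion with margin E = 0.1 at 90% confidence, z = 1.645.
n = p̂(1−p̂)(z/E)² = 0.056 × 0.944 × (1.645/0.1)² = 14.31
Round up: n = 15.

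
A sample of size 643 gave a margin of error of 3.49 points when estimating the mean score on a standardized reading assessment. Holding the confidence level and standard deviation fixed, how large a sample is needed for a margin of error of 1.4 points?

Margin of error scales as 1/√n, so n₂ = n₁·(E₁/E₂)².
n₂ = 643 × (3.49/1.4)² = 643 × 6.214 = 3995.60
Round up: n₂ = 3996.

3996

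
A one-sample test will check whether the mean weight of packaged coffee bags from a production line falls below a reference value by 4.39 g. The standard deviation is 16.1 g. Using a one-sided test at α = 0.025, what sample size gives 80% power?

n = 106

For a one-sample z-test, n = ((z_α + z_β)·σ/δ)².
z_α = 1.960 (one-sided α = 0.025); z_β = 0.842 (power 80% → β = 0.2).
n = (2.802 × 16.1 / 4.39)² = 105.60
Round up: n = 106.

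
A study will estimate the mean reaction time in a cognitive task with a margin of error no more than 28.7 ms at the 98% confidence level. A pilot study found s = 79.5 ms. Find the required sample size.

42

For a mean, the margin of error is E = z·σ/√n, so n = (zσ/E)².
At 98% confidence, z = 2.326.
n = (2.326 × 79.5 / 28.7)² = 41.51
Round up: n = 42.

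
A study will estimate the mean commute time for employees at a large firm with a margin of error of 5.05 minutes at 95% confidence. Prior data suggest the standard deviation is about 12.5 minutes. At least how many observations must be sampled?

n = 24

For a mean, the margin of error is E = z·σ/√n, so n = (zσ/E)².
At 95% confidence, z = 1.960.
n = (1.960 × 12.5 / 5.05)² = 23.54
Round up: n = 24.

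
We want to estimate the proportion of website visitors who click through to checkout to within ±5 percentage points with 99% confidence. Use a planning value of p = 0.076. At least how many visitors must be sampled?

187

For a proportion with margin E = 0.05 at 99% confidence, z = 2.576.
n = p̂(1−p̂)(z/E)² = 0.076 × 0.924 × (2.576/0.05)² = 186.40
Round up: n = 187.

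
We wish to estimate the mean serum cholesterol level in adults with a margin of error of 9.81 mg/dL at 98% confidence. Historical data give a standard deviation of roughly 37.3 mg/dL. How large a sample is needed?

For a mean, the margin of error is E = z·σ/√n, so n = (zσ/E)².
At 98% confidence, z = 2.326.
n = (2.326 × 37.3 / 9.81)² = 78.22
Round up: n = 79.

79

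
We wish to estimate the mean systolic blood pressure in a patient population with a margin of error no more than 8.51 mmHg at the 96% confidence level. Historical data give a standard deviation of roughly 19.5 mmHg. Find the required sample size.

n = 23

For a mean, the margin of error is E = z·σ/√n, so n = (zσ/E)².
At 96% confidence, z = 2.054.
n = (2.054 × 19.5 / 8.51)² = 22.15
Round up: n = 23.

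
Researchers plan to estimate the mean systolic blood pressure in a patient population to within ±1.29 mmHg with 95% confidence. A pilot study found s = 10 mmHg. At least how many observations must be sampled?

For a mean, the margin of error is E = z·σ/√n, so n = (zσ/E)².
At 95% confidence, z = 1.960.
n = (1.960 × 10 / 1.29)² = 230.85
Round up: n = 231.

n = 231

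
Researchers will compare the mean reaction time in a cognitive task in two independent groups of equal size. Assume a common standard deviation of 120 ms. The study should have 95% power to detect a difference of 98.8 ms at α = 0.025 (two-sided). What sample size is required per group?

45 per group

For two equal groups, n per group = 2·((z_{α/2} + z_β)·σ/δ)².
z_{α/2} = 2.241; z_β = 1.645 (power 95%).
n = 2 × (3.886 × 120 / 98.8)² = 2 × 22.28 = 44.56
Round up: n = 45 per group.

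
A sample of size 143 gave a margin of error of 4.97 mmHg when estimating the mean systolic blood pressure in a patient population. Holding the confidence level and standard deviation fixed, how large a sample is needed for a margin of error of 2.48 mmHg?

Margin of error scales as 1/√n, so n₂ = n₁·(E₁/E₂)².
n₂ = 143 × (4.97/2.48)² = 143 × 4.016 = 574.29
Round up: n₂ = 575.

n = 575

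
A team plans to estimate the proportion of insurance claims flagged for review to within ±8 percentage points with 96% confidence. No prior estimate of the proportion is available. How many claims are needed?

For a proportion with margin E = 0.08 at 96% confidence, z = 2.054.
With no prior estimate, use p = 0.5, which maximizes p(1−p) at 0.25.
n = 0.25 × (z/E)² = 0.25 × (2.054/0.08)² = 164.80
Round up: n = 165.

n = 165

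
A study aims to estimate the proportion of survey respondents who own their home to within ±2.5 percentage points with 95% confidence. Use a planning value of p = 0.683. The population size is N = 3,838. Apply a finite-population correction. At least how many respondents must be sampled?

For a proportion with margin E = 0.025 at 95% confidence, z = 1.960.
n = p̂(1−p̂)(z/E)² = 0.683 × 0.317 × (1.960/0.025)² = 1330.80 — call this n₀.
Finite-population correction with N = 3,838: n = n₀ / (1 + (n₀−1)/N) = 1330.80 / 1.346 = 988.71
Round up: n = 989.

989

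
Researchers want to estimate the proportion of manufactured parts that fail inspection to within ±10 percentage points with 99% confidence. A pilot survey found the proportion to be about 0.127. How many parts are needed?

n = 74

For a proportion with margin E = 0.1 at 99% confidence, z = 2.576.
n = p̂(1−p̂)(z/E)² = 0.127 × 0.873 × (2.576/0.1)² = 73.57
Round up: n = 74.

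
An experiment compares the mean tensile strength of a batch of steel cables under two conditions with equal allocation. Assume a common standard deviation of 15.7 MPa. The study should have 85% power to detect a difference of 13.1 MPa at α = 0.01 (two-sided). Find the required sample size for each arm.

38 per group

For two equal groups, n per group = 2·((z_{α/2} + z_β)·σ/δ)².
z_{α/2} = 2.576; z_β = 1.036 (power 85%).
n = 2 × (3.612 × 15.7 / 13.1)² = 2 × 18.74 = 37.48
Round up: n = 38 per group.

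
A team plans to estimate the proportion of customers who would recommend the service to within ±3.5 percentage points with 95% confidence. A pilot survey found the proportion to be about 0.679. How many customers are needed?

n = 684

For a proportion with margin E = 0.035 at 95% confidence, z = 1.960.
n = p̂(1−p̂)(z/E)² = 0.679 × 0.321 × (1.960/0.035)² = 683.52
Round up: n = 684.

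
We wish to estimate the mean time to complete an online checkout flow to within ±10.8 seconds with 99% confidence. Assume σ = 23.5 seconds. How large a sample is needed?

For a mean, the margin of error is E = z·σ/√n, so n = (zσ/E)².
At 99% confidence, z = 2.576.
n = (2.576 × 23.5 / 10.8)² = 31.42
Round up: n = 32.

n = 32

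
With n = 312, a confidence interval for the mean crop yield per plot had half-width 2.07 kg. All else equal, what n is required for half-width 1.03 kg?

1261

Margin of error scales as 1/√n, so n₂ = n₁·(E₁/E₂)².
n₂ = 312 × (2.07/1.03)² = 312 × 4.039 = 1260.17
Round up: n₂ = 1261.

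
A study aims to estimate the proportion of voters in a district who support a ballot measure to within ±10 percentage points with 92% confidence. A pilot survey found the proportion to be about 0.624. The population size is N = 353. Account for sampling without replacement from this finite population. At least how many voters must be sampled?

n = 60

For a proportion with margin E = 0.1 at 92% confidence, z = 1.751.
n = p̂(1−p̂)(z/E)² = 0.624 × 0.376 × (1.751/0.1)² = 71.94 — call this n₀.
Finite-population correction with N = 353: n = n₀ / (1 + (n₀−1)/N) = 71.94 / 1.201 = 59.90
Round up: n = 60.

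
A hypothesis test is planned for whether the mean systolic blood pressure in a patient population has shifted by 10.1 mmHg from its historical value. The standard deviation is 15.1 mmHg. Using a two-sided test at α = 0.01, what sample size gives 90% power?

34

For a one-sample z-test, n = ((z_{α/2} + z_β)·σ/δ)².
z_{α/2} = 2.576 (two-sided α = 0.01); z_β = 1.282 (power 90% → β = 0.1).
n = (3.858 × 15.1 / 10.1)² = 33.27
Round up: n = 34.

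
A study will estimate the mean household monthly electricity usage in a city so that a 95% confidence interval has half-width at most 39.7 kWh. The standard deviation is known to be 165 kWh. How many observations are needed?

For a mean, the margin of error is E = z·σ/√n, so n = (zσ/E)².
At 95% confidence, z = 1.960.
n = (1.960 × 165 / 39.7)² = 66.36
Round up: n = 67.

n = 67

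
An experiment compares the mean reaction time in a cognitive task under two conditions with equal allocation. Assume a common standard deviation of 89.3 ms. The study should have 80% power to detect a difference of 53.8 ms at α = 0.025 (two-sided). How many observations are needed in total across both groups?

For two equal groups, n per group = 2·((z_{α/2} + z_β)·σ/δ)².
z_{α/2} = 2.241; z_β = 0.842 (power 80%).
n = 2 × (3.083 × 89.3 / 53.8)² = 2 × 26.19 = 52.38
Round up: n = 53 per group.
Total across both groups: 2 × 53 = 106.

106 total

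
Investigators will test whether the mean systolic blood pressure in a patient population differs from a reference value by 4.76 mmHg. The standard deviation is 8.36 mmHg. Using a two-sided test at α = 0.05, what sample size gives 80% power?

25

For a one-sample z-test, n = ((z_{α/2} + z_β)·σ/δ)².
z_{α/2} = 1.960 (two-sided α = 0.05); z_β = 0.842 (power 80% → β = 0.2).
n = (2.802 × 8.36 / 4.76)² = 24.22
Round up: n = 25.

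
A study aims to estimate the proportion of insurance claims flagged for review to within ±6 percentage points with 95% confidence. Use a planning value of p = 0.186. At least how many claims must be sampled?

162

For a proportion with margin E = 0.06 at 95% confidence, z = 1.960.
n = p̂(1−p̂)(z/E)² = 0.186 × 0.814 × (1.960/0.06)² = 161.56
Round up: n = 162.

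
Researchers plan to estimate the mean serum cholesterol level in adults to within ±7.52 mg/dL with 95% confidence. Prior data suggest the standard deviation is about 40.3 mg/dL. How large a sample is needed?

For a mean, the margin of error is E = z·σ/√n, so n = (zσ/E)².
At 95% confidence, z = 1.960.
n = (1.960 × 40.3 / 7.52)² = 110.33
Round up: n = 111.

111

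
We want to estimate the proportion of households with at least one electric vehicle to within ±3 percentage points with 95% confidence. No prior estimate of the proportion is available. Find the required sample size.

1068

For a proportion with margin E = 0.03 at 95% confidence, z = 1.960.
With no prior estimate, use p = 0.5, which maximizes p(1−p) at 0.25.
n = 0.25 × (z/E)² = 0.25 × (1.960/0.03)² = 1067.11
Round up: n = 1068.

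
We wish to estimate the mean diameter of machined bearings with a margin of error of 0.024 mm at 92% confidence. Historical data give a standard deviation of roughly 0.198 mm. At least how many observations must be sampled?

n = 209

For a mean, the margin of error is E = z·σ/√n, so n = (zσ/E)².
At 92% confidence, z = 1.751.
n = (1.751 × 0.198 / 0.024)² = 208.68
Round up: n = 209.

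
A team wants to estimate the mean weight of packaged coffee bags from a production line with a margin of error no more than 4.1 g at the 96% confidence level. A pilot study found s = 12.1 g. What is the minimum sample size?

37

For a mean, the margin of error is E = z·σ/√n, so n = (zσ/E)².
At 96% confidence, z = 2.054.
n = (2.054 × 12.1 / 4.1)² = 36.75
Round up: n = 37.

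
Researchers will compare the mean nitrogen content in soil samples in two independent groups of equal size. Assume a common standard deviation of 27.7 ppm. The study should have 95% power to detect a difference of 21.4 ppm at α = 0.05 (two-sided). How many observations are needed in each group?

For two equal groups, n per group = 2·((z_{α/2} + z_β)·σ/δ)².
z_{α/2} = 1.960; z_β = 1.645 (power 95%).
n = 2 × (3.605 × 27.7 / 21.4)² = 2 × 21.77 = 43.54
Round up: n = 44 per group.

44 per group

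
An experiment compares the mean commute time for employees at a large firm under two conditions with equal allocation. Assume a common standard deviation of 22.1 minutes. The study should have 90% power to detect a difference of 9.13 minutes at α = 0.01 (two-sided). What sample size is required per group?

For two equal groups, n per group = 2·((z_{α/2} + z_β)·σ/δ)².
z_{α/2} = 2.576; z_β = 1.282 (power 90%).
n = 2 × (3.858 × 22.1 / 9.13)² = 2 × 87.21 = 174.42
Round up: n = 175 per group.

175 per group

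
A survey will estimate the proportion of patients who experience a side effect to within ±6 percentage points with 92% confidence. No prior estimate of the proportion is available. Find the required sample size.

213

For a proportion with margin E = 0.06 at 92% confidence, z = 1.751.
With no prior estimate, use p = 0.5, which maximizes p(1−p) at 0.25.
n = 0.25 × (z/E)² = 0.25 × (1.751/0.06)² = 212.92
Round up: n = 213.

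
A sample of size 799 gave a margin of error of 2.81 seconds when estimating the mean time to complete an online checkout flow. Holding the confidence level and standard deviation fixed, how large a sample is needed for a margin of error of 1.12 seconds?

n = 5030

Margin of error scales as 1/√n, so n₂ = n₁·(E₁/E₂)².
n₂ = 799 × (2.81/1.12)² = 799 × 6.295 = 5029.70
Round up: n₂ = 5030.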